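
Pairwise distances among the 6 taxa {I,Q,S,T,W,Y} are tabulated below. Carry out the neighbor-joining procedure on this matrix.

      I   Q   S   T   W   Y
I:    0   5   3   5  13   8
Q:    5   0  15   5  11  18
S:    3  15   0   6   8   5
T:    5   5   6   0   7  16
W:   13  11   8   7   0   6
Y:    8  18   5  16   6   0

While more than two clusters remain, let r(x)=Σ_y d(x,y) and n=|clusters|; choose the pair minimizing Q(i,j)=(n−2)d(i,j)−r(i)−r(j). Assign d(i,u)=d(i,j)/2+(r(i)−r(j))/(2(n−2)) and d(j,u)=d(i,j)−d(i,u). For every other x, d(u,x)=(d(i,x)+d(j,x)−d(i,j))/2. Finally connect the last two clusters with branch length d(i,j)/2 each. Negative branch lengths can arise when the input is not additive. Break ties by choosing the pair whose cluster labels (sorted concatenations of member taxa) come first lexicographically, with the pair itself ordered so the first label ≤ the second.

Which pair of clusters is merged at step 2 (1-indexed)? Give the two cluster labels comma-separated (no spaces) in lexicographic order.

1. join W+Y (d=6, Q=-74) ⇒ WY; edges |W|=2, |Y|=4
  updated: d(I,WY)=15/2, d(Q,WY)=23/2, d(S,WY)=7/2, d(T,WY)=17/2
2. join S+WY (d=7/2, Q=-48) ⇒ SWY; edges |S|=7/6, |WY|=7/3
  updated: d(I,SWY)=7/2, d(Q,SWY)=23/2, d(SWY,T)=11/2
3. join I+SWY (d=7/2, Q=-27) ⇒ ISWY; edges |I|=0, |SWY|=7/2
  updated: d(ISWY,Q)=13/2, d(ISWY,T)=7/2
4. join ISWY+Q (d=13/2, Q=-15) ⇒ IQSWY; edges |ISWY|=5/2, |Q|=4
  updated: d(IQSWY,T)=1
5. join IQSWY+T (d=1) ⇒ IQSTWY; edges |IQSWY|=1/2, |T|=1/2
final tree: (((I:0,(S:7/6,(W:2,Y:4):7/3):7/2):5/2,Q:4):1/2,T:1/2)
total length: 41/2

S,WY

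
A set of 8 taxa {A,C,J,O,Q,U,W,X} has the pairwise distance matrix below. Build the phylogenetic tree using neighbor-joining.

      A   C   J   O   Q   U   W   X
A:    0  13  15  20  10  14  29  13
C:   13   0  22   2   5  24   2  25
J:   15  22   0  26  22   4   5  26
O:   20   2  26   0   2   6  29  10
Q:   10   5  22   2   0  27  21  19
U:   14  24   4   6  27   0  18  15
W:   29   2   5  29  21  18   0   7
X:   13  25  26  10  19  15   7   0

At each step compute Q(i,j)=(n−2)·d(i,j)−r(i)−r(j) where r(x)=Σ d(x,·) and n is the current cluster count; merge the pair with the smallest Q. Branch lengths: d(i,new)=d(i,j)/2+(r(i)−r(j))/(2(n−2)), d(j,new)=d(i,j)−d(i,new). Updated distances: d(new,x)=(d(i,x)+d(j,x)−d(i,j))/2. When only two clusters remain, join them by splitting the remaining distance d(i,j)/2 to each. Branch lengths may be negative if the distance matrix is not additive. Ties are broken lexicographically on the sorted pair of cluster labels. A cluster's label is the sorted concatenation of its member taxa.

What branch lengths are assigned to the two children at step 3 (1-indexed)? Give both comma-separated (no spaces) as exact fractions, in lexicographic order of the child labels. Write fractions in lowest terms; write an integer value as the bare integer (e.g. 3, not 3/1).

3/8,13/8

1. join J+U (d=4, Q=-204) ⇒ JU; edges |J|=3, |U|=1
  updated: d(A,JU)=25/2, d(C,JU)=21, d(JU,O)=14, d(JU,Q)=45/2, d(JU,W)=19/2, d(JU,X)=37/2
2. join C+W (d=2, Q=-311/2) ⇒ CW; edges |C|=-39/20, |W|=79/20
  updated: d(A,CW)=20, d(CW,JU)=57/4, d(CW,O)=29/2, d(CW,Q)=12, d(CW,X)=15
3. join O+Q (d=2, Q=-118) ⇒ OQ; edges |O|=3/8, |Q|=13/8
  updated: d(A,OQ)=14, d(CW,OQ)=49/4, d(JU,OQ)=69/4, d(OQ,X)=27/2
4. join A+JU (d=25/2, Q=-169/2) ⇒ AJU; edges |A|=23/4, |JU|=27/4
  updated: d(AJU,CW)=87/8, d(AJU,OQ)=75/8, d(AJU,X)=19/2
5. join AJU+X (d=19/2, Q=-195/4) ⇒ AJUX; edges |AJU|=43/16, |X|=109/16
  updated: d(AJUX,CW)=131/16, d(AJUX,OQ)=107/16
6. join AJUX+CW (d=131/16, Q=-217/8) ⇒ ACJUWX; edges |AJUX|=21/16, |CW|=55/8
  updated: d(ACJUWX,OQ)=43/8
7. join ACJUWX+OQ (d=43/8) ⇒ ACJOQUWX; edges |ACJUWX|=43/16, |OQ|=43/16
final tree: ((((A:23/4,(J:3,U:1):27/4):43/16,X:109/16):21/16,(C:-39/20,W:79/20):55/8):43/16,(O:3/8,Q:13/8):43/16)
total length: 697/16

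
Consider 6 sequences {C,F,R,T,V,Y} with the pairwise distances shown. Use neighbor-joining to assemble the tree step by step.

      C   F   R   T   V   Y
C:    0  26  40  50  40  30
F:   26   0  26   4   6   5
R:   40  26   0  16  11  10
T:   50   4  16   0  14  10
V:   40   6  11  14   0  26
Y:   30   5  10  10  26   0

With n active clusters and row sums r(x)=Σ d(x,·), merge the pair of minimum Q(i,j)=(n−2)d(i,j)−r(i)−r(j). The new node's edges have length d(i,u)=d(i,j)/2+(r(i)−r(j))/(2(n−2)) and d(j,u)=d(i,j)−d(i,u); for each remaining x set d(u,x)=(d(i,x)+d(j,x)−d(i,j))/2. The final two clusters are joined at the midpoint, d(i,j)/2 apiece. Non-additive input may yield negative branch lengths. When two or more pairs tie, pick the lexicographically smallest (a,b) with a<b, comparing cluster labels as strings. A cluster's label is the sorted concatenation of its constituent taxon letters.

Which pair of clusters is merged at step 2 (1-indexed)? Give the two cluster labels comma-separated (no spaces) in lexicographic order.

RV,T

1. join R+V (d=11, Q=-156) ⇒ RV; edges |R|=25/4, |V|=19/4
  updated: d(C,RV)=69/2, d(F,RV)=21/2, d(RV,T)=19/2, d(RV,Y)=25/2
2. join RV+T (d=19/2, Q=-112) ⇒ RTV; edges |RV|=11/3, |T|=35/6
  updated: d(C,RTV)=75/2, d(F,RTV)=5/2, d(RTV,Y)=13/2
3. join C+F (d=26, Q=-75) ⇒ CF; edges |C|=28, |F|=-2
  updated: d(CF,RTV)=7, d(CF,Y)=9/2
4. join CF+RTV (d=7, Q=-18) ⇒ CFRTV; edges |CF|=5/2, |RTV|=9/2
  updated: d(CFRTV,Y)=2
5. join CFRTV+Y (d=2) ⇒ CFRTVY; edges |CFRTV|=1, |Y|=1
final tree: (((C:28,F:-2):5/2,((R:25/4,V:19/4):11/3,T:35/6):9/2):1,Y:1)
total length: 111/2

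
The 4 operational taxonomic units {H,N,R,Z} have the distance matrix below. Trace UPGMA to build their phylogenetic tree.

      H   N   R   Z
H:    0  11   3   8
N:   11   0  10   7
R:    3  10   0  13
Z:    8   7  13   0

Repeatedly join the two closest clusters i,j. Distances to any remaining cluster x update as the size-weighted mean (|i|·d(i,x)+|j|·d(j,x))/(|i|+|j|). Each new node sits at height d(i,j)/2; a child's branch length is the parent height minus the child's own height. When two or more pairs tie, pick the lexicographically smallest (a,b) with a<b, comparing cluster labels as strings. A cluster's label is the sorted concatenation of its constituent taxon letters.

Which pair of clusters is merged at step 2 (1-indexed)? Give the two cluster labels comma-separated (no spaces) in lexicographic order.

N,Z

step 1: merge (H,R) at d=3; branch lengths H→3/2, R→3/2; new cluster HR
  updated: d(HR,N)=21/2, d(HR,Z)=21/2
step 2: merge (N,Z) at d=7; branch lengths N→7/2, Z→7/2; new cluster NZ
  updated: d(HR,NZ)=21/2
step 3: merge (HR,NZ) at d=21/2; branch lengths HR→15/4, NZ→7/4; new cluster HNRZ
final tree: ((H:3/2,R:3/2):15/4,(N:7/2,Z:7/2):7/4)
total length: 31/2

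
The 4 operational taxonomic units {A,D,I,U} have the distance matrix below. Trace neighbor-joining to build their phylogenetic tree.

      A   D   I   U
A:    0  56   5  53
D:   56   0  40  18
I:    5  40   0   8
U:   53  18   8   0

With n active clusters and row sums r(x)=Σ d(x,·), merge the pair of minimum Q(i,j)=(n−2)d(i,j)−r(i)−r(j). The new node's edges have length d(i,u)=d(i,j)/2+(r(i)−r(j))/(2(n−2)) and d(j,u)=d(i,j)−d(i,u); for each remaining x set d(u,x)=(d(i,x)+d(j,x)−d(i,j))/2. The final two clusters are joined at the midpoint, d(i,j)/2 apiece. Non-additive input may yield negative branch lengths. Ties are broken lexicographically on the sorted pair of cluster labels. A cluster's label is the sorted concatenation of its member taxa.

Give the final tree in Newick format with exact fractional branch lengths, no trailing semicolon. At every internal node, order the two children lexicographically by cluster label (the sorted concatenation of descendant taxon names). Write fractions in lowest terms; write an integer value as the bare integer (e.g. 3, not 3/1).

(((A:71/4,I:-51/4):111/4,D:71/4):1/8,U:1/8)

step 1: merge (A,I) at d=5, Q=-157; branch lengths A→71/4, I→-51/4; new cluster AI
  updated: d(AI,D)=91/2, d(AI,U)=28
step 2: merge (AI,D) at d=91/2, Q=-183/2; branch lengths AI→111/4, D→71/4; new cluster ADI
  updated: d(ADI,U)=1/4
step 3: merge (ADI,U) at d=1/4; branch lengths ADI→1/8, U→1/8; new cluster ADIU
final tree: (((A:71/4,I:-51/4):111/4,D:71/4):1/8,U:1/8)
total length: 203/4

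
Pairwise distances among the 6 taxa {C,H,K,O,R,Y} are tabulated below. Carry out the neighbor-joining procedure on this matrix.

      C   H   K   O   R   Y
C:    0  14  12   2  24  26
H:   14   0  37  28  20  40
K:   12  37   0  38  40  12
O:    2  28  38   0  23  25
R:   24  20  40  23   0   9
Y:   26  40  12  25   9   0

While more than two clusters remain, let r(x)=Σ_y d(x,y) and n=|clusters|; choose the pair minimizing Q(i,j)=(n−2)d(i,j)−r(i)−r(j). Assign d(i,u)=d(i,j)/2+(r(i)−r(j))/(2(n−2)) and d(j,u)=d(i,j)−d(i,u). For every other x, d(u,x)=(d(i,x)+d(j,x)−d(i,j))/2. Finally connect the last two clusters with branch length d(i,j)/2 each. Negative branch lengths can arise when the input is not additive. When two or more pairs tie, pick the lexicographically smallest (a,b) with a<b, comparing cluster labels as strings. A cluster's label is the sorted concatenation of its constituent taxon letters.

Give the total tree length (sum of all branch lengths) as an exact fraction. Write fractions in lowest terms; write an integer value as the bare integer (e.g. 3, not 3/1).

113/2

step 1: merge (K,Y) at d=12, Q=-203; branch lengths K→75/8, Y→21/8; new cluster KY
  updated: d(C,KY)=13, d(H,KY)=65/2, d(KY,O)=51/2, d(KY,R)=37/2
step 2: merge (C,O) at d=2, Q=-251/2; branch lengths C→-13/4, O→21/4; new cluster CO
  updated: d(CO,H)=20, d(CO,KY)=73/4, d(CO,R)=45/2
step 3: merge (CO,KY) at d=73/4, Q=-187/2; branch lengths CO→7, KY→45/4; new cluster CKOY
  updated: d(CKOY,H)=137/8, d(CKOY,R)=91/8
step 4: merge (CKOY,H) at d=137/8, Q=-97/2; branch lengths CKOY→17/4, H→103/8; new cluster CHKOY
  updated: d(CHKOY,R)=57/8
step 5: merge (CHKOY,R) at d=57/8; branch lengths CHKOY→57/16, R→57/16; new cluster CHKORY
final tree: ((((C:-13/4,O:21/4):7,(K:75/8,Y:21/8):45/4):17/4,H:103/8):57/16,R:57/16)
total length: 113/2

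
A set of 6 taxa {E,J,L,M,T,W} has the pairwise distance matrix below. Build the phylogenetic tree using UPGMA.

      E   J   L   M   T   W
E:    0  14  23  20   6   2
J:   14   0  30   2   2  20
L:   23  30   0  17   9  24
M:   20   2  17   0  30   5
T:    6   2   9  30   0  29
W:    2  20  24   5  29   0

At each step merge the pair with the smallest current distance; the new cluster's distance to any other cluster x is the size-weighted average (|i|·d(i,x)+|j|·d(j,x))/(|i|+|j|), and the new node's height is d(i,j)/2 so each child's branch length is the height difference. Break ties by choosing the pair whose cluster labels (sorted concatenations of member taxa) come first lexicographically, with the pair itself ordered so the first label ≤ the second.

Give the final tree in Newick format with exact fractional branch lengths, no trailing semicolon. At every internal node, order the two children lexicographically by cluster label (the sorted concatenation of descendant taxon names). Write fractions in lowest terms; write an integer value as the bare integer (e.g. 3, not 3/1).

(((E:1,W:1):51/8,(J:1,M:1):51/8):43/16,(L:9/2,T:9/2):89/16)

1. join E+W (d=2) ⇒ EW; edges |E|=1, |W|=1
  updated: d(EW,J)=17, d(EW,L)=47/2, d(EW,M)=25/2, d(EW,T)=35/2
2. join J+M (d=2) ⇒ JM; edges |J|=1, |M|=1
  updated: d(EW,JM)=59/4, d(JM,L)=47/2, d(JM,T)=16
3. join L+T (d=9) ⇒ LT; edges |L|=9/2, |T|=9/2
  updated: d(EW,LT)=41/2, d(JM,LT)=79/4
4. join EW+JM (d=59/4) ⇒ EJMW; edges |EW|=51/8, |JM|=51/8
  updated: d(EJMW,LT)=161/8
5. join EJMW+LT (d=161/8) ⇒ EJLMTW; edges |EJMW|=43/16, |LT|=89/16
final tree: (((E:1,W:1):51/8,(J:1,M:1):51/8):43/16,(L:9/2,T:9/2):89/16)
total length: 34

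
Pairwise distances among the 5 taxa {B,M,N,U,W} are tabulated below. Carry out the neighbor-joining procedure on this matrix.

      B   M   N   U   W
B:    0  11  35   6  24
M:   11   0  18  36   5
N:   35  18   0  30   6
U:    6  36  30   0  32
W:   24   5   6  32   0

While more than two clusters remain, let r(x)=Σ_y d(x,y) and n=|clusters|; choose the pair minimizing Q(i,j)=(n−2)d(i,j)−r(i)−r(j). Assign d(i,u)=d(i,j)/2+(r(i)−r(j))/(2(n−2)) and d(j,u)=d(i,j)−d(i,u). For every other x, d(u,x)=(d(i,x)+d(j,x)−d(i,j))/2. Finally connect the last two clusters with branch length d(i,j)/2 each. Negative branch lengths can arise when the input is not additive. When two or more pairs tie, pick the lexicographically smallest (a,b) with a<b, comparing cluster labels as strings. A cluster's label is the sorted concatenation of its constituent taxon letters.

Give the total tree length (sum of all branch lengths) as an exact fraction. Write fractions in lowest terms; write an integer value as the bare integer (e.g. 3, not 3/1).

309/8

iteration 1: select B,U (d=6, Q=-162); attach at lengths (-5/3, 23/3); label the merged cluster BU
  updated: d(BU,M)=41/2, d(BU,N)=59/2, d(BU,W)=25
iteration 2: select BU,M (d=41/2, Q=-155/2); attach at lengths (145/8, 19/8); label the merged cluster BMU
  updated: d(BMU,N)=27/2, d(BMU,W)=19/4
iteration 3: select BMU,N (d=27/2, Q=-97/4); attach at lengths (49/8, 59/8); label the merged cluster BMNU
  updated: d(BMNU,W)=-11/8
iteration 4: select BMNU,W (d=-11/8); attach at lengths (-11/16, -11/16); label the merged cluster BMNUW
final tree: ((((B:-5/3,U:23/3):145/8,M:19/8):49/8,N:59/8):-11/16,W:-11/16)
total length: 309/8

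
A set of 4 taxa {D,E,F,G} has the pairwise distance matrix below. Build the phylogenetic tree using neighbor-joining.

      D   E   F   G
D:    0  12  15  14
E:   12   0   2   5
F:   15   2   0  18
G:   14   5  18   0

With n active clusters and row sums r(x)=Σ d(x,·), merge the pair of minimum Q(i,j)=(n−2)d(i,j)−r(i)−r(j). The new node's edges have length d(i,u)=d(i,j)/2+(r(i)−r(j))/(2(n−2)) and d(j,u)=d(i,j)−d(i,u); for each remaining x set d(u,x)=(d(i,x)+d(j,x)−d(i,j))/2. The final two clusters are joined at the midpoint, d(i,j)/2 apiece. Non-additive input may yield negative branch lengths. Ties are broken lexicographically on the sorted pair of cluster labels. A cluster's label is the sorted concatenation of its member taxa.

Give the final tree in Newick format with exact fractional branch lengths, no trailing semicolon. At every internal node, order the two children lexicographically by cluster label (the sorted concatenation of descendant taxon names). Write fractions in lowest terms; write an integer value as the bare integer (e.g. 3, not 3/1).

step 1: merge (D,G) at d=14, Q=-50; branch lengths D→8, G→6; new cluster DG
  updated: d(DG,E)=3/2, d(DG,F)=19/2
step 2: merge (DG,E) at d=3/2, Q=-13; branch lengths DG→9/2, E→-3; new cluster DEG
  updated: d(DEG,F)=5
step 3: merge (DEG,F) at d=5; branch lengths DEG→5/2, F→5/2; new cluster DEFG
final tree: (((D:8,G:6):9/2,E:-3):5/2,F:5/2)
total length: 41/2

(((D:8,G:6):9/2,E:-3):5/2,F:5/2)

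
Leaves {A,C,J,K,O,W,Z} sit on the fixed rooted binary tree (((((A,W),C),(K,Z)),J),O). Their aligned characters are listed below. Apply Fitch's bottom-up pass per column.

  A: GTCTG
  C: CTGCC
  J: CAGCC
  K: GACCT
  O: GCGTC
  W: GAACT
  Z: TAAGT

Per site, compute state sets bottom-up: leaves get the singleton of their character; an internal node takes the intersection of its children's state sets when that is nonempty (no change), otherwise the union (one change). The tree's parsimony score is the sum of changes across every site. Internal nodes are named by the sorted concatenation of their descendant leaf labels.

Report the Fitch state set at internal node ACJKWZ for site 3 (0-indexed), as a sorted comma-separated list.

C

[col 0] AW: children A:{G}, W:{G} ∩→ {G}; cost 0
[col 0] ACW: children AW:{G}, C:{C} ∪→ {C,G}; cost 1
[col 0] KZ: children K:{G}, Z:{T} ∪→ {G,T}; cost 1
[col 0] ACKWZ: children ACW:{C,G}, KZ:{G,T} ∩→ {G}; cost 0
[col 0] ACJKWZ: children ACKWZ:{G}, J:{C} ∪→ {C,G}; cost 1
[col 0] ACJKOWZ: children ACJKWZ:{C,G}, O:{G} ∩→ {G}; cost 0
[col 1] AW: children A:{T}, W:{A} ∪→ {A,T}; cost 1
[col 1] ACW: children AW:{A,T}, C:{T} ∩→ {T}; cost 0
[col 1] KZ: children K:{A}, Z:{A} ∩→ {A}; cost 0
[col 1] ACKWZ: children ACW:{T}, KZ:{A} ∪→ {A,T}; cost 1
[col 1] ACJKWZ: children ACKWZ:{A,T}, J:{A} ∩→ {A}; cost 0
[col 1] ACJKOWZ: children ACJKWZ:{A}, O:{C} ∪→ {A,C}; cost 1
[col 2] AW: children A:{C}, W:{A} ∪→ {A,C}; cost 1
[col 2] ACW: children AW:{A,C}, C:{G} ∪→ {A,C,G}; cost 1
[col 2] KZ: children K:{C}, Z:{A} ∪→ {A,C}; cost 1
[col 2] ACKWZ: children ACW:{A,C,G}, KZ:{A,C} ∩→ {A,C}; cost 0
[col 2] ACJKWZ: children ACKWZ:{A,C}, J:{G} ∪→ {A,C,G}; cost 1
[col 2] ACJKOWZ: children ACJKWZ:{A,C,G}, O:{G} ∩→ {G}; cost 0
[col 3] AW: children A:{T}, W:{C} ∪→ {C,T}; cost 1
[col 3] ACW: children AW:{C,T}, C:{C} ∩→ {C}; cost 0
[col 3] KZ: children K:{C}, Z:{G} ∪→ {C,G}; cost 1
[col 3] ACKWZ: children ACW:{C}, KZ:{C,G} ∩→ {C}; cost 0
[col 3] ACJKWZ: children ACKWZ:{C}, J:{C} ∩→ {C}; cost 0
[col 3] ACJKOWZ: children ACJKWZ:{C}, O:{T} ∪→ {C,T}; cost 1
[col 4] AW: children A:{G}, W:{T} ∪→ {G,T}; cost 1
[col 4] ACW: children AW:{G,T}, C:{C} ∪→ {C,G,T}; cost 1
[col 4] KZ: children K:{T}, Z:{T} ∩→ {T}; cost 0
[col 4] ACKWZ: children ACW:{C,G,T}, KZ:{T} ∩→ {T}; cost 0
[col 4] ACJKWZ: children ACKWZ:{T}, J:{C} ∪→ {C,T}; cost 1
[col 4] ACJKOWZ: children ACJKWZ:{C,T}, O:{C} ∩→ {C}; cost 0
per-site changes: [3, 3, 4, 3, 3]; total = 16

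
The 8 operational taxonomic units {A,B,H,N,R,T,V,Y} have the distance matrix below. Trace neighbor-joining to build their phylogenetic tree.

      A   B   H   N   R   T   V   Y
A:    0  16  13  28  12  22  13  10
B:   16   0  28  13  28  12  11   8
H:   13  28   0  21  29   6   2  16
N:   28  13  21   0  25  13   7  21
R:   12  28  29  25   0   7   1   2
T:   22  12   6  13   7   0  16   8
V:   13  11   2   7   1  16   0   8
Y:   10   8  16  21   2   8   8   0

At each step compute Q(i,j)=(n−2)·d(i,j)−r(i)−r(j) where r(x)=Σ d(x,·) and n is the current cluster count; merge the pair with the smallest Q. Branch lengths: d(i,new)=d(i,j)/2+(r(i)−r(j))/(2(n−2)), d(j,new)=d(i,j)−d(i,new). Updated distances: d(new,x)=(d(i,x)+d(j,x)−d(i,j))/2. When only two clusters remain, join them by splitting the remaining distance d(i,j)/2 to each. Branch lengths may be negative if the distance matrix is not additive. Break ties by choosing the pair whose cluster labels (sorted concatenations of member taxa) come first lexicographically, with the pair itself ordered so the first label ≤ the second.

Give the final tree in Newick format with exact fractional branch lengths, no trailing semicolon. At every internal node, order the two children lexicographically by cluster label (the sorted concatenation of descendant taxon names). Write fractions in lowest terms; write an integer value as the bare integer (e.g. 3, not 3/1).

iteration 1: select B,N (d=13, Q=-166); attach at lengths (11/2, 15/2); label the merged cluster BN
  updated: d(A,BN)=31/2, d(BN,H)=18, d(BN,R)=20, d(BN,T)=6, d(BN,V)=5/2, d(BN,Y)=8
iteration 2: select H,T (d=6, Q=-119); attach at lengths (49/10, 11/10); label the merged cluster HT
  updated: d(A,HT)=29/2, d(BN,HT)=9, d(HT,R)=15, d(HT,V)=6, d(HT,Y)=9
iteration 3: select R,Y (d=2, Q=-79); attach at lengths (21/8, -5/8); label the merged cluster RY
  updated: d(A,RY)=10, d(BN,RY)=13, d(HT,RY)=11, d(RY,V)=7/2
iteration 4: select A,RY (d=10, Q=-121/2); attach at lengths (91/12, 29/12); label the merged cluster ARY
  updated: d(ARY,BN)=37/4, d(ARY,HT)=31/4, d(ARY,V)=13/4
iteration 5: select ARY,HT (d=31/4, Q=-55/2); attach at lengths (13/4, 9/2); label the merged cluster AHRTY
  updated: d(AHRTY,BN)=21/4, d(AHRTY,V)=3/4
iteration 6: select AHRTY,BN (d=21/4, Q=-17/2); attach at lengths (7/4, 7/2); label the merged cluster ABHNRTY
  updated: d(ABHNRTY,V)=-1
iteration 7: select ABHNRTY,V (d=-1); attach at lengths (-1/2, -1/2); label the merged cluster ABHNRTVY
final tree: ((((A:91/12,(R:21/8,Y:-5/8):29/12):13/4,(H:49/10,T:11/10):9/2):7/4,(B:11/2,N:15/2):7/2):-1/2,V:-1/2)
total length: 43

((((A:91/12,(R:21/8,Y:-5/8):29/12):13/4,(H:49/10,T:11/10):9/2):7/4,(B:11/2,N:15/2):7/2):-1/2,V:-1/2)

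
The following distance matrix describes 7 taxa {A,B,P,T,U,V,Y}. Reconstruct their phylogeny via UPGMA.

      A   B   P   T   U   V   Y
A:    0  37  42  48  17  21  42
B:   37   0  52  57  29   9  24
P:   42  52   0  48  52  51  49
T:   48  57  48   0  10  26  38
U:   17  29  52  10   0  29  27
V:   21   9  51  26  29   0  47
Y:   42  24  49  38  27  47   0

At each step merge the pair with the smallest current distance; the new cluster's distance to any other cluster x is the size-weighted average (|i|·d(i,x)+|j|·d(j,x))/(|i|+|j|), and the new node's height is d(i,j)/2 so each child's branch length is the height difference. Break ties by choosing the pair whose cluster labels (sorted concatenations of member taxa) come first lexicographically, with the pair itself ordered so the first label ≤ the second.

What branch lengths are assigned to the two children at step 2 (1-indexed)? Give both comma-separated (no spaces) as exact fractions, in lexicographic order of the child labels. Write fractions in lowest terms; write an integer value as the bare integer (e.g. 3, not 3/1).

5,5

step 1: merge (B,V) at d=9; branch lengths B→9/2, V→9/2; new cluster BV
  updated: d(A,BV)=29, d(BV,P)=103/2, d(BV,T)=83/2, d(BV,U)=29, d(BV,Y)=71/2
step 2: merge (T,U) at d=10; branch lengths T→5, U→5; new cluster TU
  updated: d(A,TU)=65/2, d(BV,TU)=141/4, d(P,TU)=50, d(TU,Y)=65/2
step 3: merge (A,BV) at d=29; branch lengths A→29/2, BV→10; new cluster ABV
  updated: d(ABV,P)=145/3, d(ABV,TU)=103/3, d(ABV,Y)=113/3
step 4: merge (TU,Y) at d=65/2; branch lengths TU→45/4, Y→65/4; new cluster TUY
  updated: d(ABV,TUY)=319/9, d(P,TUY)=149/3
step 5: merge (ABV,TUY) at d=319/9; branch lengths ABV→29/9, TUY→53/36; new cluster ABTUVY
  updated: d(ABTUVY,P)=49
step 6: merge (ABTUVY,P) at d=49; branch lengths ABTUVY→61/9, P→49/2; new cluster ABPTUVY
final tree: (((A:29/2,(B:9/2,V:9/2):10):29/9,((T:5,U:5):45/4,Y:65/4):53/36):61/9,P:49/2)
total length: 3851/36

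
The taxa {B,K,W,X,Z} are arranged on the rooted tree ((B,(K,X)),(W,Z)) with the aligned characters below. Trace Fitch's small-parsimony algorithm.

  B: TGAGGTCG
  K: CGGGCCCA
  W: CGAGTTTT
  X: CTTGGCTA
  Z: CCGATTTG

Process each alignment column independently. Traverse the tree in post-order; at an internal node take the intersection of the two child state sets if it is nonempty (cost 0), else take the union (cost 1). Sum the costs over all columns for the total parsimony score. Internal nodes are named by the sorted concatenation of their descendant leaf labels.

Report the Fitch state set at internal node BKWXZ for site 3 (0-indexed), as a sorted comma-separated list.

G

site 0, node KX: K={C} ∩ X={C} → {C} (+0)
site 0, node BKX: B={T} ∪ KX={C} → {C,T} (+1)
site 0, node WZ: W={C} ∩ Z={C} → {C} (+0)
site 0, node BKWXZ: BKX={C,T} ∩ WZ={C} → {C} (+0)
site 1, node KX: K={G} ∪ X={T} → {G,T} (+1)
site 1, node BKX: B={G} ∩ KX={G,T} → {G} (+0)
site 1, node WZ: W={G} ∪ Z={C} → {C,G} (+1)
site 1, node BKWXZ: BKX={G} ∩ WZ={C,G} → {G} (+0)
site 2, node KX: K={G} ∪ X={T} → {G,T} (+1)
site 2, node BKX: B={A} ∪ KX={G,T} → {A,G,T} (+1)
site 2, node WZ: W={A} ∪ Z={G} → {A,G} (+1)
site 2, node BKWXZ: BKX={A,G,T} ∩ WZ={A,G} → {A,G} (+0)
site 3, node KX: K={G} ∩ X={G} → {G} (+0)
site 3, node BKX: B={G} ∩ KX={G} → {G} (+0)
site 3, node WZ: W={G} ∪ Z={A} → {A,G} (+1)
site 3, node BKWXZ: BKX={G} ∩ WZ={A,G} → {G} (+0)
site 4, node KX: K={C} ∪ X={G} → {C,G} (+1)
site 4, node BKX: B={G} ∩ KX={C,G} → {G} (+0)
site 4, node WZ: W={T} ∩ Z={T} → {T} (+0)
site 4, node BKWXZ: BKX={G} ∪ WZ={T} → {G,T} (+1)
site 5, node KX: K={C} ∩ X={C} → {C} (+0)
site 5, node BKX: B={T} ∪ KX={C} → {C,T} (+1)
site 5, node WZ: W={T} ∩ Z={T} → {T} (+0)
site 5, node BKWXZ: BKX={C,T} ∩ WZ={T} → {T} (+0)
site 6, node KX: K={C} ∪ X={T} → {C,T} (+1)
site 6, node BKX: B={C} ∩ KX={C,T} → {C} (+0)
site 6, node WZ: W={T} ∩ Z={T} → {T} (+0)
site 6, node BKWXZ: BKX={C} ∪ WZ={T} → {C,T} (+1)
site 7, node KX: K={A} ∩ X={A} → {A} (+0)
site 7, node BKX: B={G} ∪ KX={A} → {A,G} (+1)
site 7, node WZ: W={T} ∪ Z={G} → {G,T} (+1)
site 7, node BKWXZ: BKX={A,G} ∩ WZ={G,T} → {G} (+0)
per-site changes: [1, 2, 3, 1, 2, 1, 2, 2]; total = 14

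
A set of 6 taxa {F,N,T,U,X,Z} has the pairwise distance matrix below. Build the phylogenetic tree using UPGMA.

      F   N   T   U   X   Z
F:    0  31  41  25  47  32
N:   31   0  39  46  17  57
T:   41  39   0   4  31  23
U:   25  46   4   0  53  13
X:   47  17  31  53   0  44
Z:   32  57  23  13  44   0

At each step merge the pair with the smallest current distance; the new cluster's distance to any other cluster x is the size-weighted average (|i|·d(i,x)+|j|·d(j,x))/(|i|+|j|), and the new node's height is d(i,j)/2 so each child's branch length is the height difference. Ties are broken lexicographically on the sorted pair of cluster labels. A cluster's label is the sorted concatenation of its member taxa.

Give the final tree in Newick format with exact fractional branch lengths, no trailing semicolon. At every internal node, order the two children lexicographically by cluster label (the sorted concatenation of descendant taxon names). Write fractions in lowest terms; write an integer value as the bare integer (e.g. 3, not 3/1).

step 1: merge (T,U) at d=4; branch lengths T→2, U→2; new cluster TU
  updated: d(F,TU)=33, d(N,TU)=85/2, d(TU,X)=42, d(TU,Z)=18
step 2: merge (N,X) at d=17; branch lengths N→17/2, X→17/2; new cluster NX
  updated: d(F,NX)=39, d(NX,TU)=169/4, d(NX,Z)=101/2
step 3: merge (TU,Z) at d=18; branch lengths TU→7, Z→9; new cluster TUZ
  updated: d(F,TUZ)=98/3, d(NX,TUZ)=45
step 4: merge (F,TUZ) at d=98/3; branch lengths F→49/3, TUZ→22/3; new cluster FTUZ
  updated: d(FTUZ,NX)=87/2
step 5: merge (FTUZ,NX) at d=87/2; branch lengths FTUZ→65/12, NX→53/4; new cluster FNTUXZ
final tree: ((F:49/3,((T:2,U:2):7,Z:9):22/3):65/12,(N:17/2,X:17/2):53/4)
total length: 238/3

((F:49/3,((T:2,U:2):7,Z:9):22/3):65/12,(N:17/2,X:17/2):53/4)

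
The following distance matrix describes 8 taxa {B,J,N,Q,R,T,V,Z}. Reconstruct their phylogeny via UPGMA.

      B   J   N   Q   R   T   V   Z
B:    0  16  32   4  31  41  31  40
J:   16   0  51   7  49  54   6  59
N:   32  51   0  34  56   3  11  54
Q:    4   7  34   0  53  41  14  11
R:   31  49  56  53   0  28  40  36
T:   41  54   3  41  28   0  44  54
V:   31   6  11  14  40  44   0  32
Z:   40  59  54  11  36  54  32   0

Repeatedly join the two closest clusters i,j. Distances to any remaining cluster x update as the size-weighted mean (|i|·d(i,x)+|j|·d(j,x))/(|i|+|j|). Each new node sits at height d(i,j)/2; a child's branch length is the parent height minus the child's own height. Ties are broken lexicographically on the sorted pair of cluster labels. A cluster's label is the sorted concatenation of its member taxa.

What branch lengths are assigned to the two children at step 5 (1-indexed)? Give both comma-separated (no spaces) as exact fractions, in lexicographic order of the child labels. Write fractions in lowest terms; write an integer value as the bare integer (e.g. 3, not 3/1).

1. join N+T (d=3) ⇒ NT; edges |N|=3/2, |T|=3/2
  updated: d(B,NT)=73/2, d(J,NT)=105/2, d(NT,Q)=75/2, d(NT,R)=42, d(NT,V)=55/2, d(NT,Z)=54
2. join B+Q (d=4) ⇒ BQ; edges |B|=2, |Q|=2
  updated: d(BQ,J)=23/2, d(BQ,NT)=37, d(BQ,R)=42, d(BQ,V)=45/2, d(BQ,Z)=51/2
3. join J+V (d=6) ⇒ JV; edges |J|=3, |V|=3
  updated: d(BQ,JV)=17, d(JV,NT)=40, d(JV,R)=89/2, d(JV,Z)=91/2
4. join BQ+JV (d=17) ⇒ BJQV; edges |BQ|=13/2, |JV|=11/2
  updated: d(BJQV,NT)=77/2, d(BJQV,R)=173/4, d(BJQV,Z)=71/2
5. join BJQV+Z (d=71/2) ⇒ BJQVZ; edges |BJQV|=37/4, |Z|=71/4
  updated: d(BJQVZ,NT)=208/5, d(BJQVZ,R)=209/5
6. join BJQVZ+NT (d=208/5) ⇒ BJNQTVZ; edges |BJQVZ|=61/20, |NT|=193/10
  updated: d(BJNQTVZ,R)=293/7
7. join BJNQTVZ+R (d=293/7) ⇒ BJNQRTVZ; edges |BJNQTVZ|=9/70, |R|=293/14
final tree: (((((B:2,Q:2):13/2,(J:3,V:3):11/2):37/4,Z:71/4):61/20,(N:3/2,T:3/2):193/10):9/70,R:293/14)
total length: 13357/140

37/4,71/4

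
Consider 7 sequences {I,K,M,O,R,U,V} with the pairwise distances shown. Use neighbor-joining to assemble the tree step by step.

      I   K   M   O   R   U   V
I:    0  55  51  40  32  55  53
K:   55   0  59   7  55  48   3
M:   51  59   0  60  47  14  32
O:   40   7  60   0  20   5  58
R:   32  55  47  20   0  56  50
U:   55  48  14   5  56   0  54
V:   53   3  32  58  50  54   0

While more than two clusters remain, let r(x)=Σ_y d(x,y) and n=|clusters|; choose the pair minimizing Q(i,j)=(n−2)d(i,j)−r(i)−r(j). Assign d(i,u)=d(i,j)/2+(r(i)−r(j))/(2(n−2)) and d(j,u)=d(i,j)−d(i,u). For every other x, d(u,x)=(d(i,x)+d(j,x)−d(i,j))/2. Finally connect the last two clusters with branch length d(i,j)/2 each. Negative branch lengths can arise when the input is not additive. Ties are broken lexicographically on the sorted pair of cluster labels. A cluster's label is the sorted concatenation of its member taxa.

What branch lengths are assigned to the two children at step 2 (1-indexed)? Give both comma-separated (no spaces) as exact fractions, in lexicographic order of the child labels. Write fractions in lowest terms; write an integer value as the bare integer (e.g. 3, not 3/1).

185/16,39/16

iteration 1: select K,V (d=3, Q=-462); attach at lengths (-4/5, 19/5); label the merged cluster KV
  updated: d(I,KV)=105/2, d(KV,M)=44, d(KV,O)=31, d(KV,R)=51, d(KV,U)=99/2
iteration 2: select M,U (d=14, Q=-679/2); attach at lengths (185/16, 39/16); label the merged cluster MU
  updated: d(I,MU)=46, d(KV,MU)=159/4, d(MU,O)=51/2, d(MU,R)=89/2
iteration 3: select I,R (d=32, Q=-222); attach at lengths (119/6, 73/6); label the merged cluster IR
  updated: d(IR,KV)=143/4, d(IR,MU)=117/4, d(IR,O)=14
iteration 4: select IR,O (d=14, Q=-243/2); attach at lengths (73/8, 39/8); label the merged cluster IOR
  updated: d(IOR,KV)=211/8, d(IOR,MU)=163/8
iteration 5: select IOR,KV (d=211/8, Q=-173/2); attach at lengths (7/2, 183/8); label the merged cluster IKORV
  updated: d(IKORV,MU)=135/8
iteration 6: select IKORV,MU (d=135/8); attach at lengths (135/16, 135/16); label the merged cluster IKMORUV
final tree: ((((I:119/6,R:73/6):73/8,O:39/8):7/2,(K:-4/5,V:19/5):183/8):135/16,(M:185/16,U:39/16):135/16)
total length: 425/4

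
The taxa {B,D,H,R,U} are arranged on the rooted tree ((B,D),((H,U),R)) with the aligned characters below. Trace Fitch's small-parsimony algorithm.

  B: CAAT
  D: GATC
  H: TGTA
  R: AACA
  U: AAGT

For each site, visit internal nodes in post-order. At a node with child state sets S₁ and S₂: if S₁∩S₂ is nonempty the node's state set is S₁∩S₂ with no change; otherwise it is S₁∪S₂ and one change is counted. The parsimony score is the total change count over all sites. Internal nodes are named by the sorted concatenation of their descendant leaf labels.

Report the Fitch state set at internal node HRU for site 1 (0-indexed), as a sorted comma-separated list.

A

site 0, node BD: B={C} ∪ D={G} → {C,G} (+1)
site 0, node HU: H={T} ∪ U={A} → {A,T} (+1)
site 0, node HRU: HU={A,T} ∩ R={A} → {A} (+0)
site 0, node BDHRU: BD={C,G} ∪ HRU={A} → {A,C,G} (+1)
site 1, node BD: B={A} ∩ D={A} → {A} (+0)
site 1, node HU: H={G} ∪ U={A} → {A,G} (+1)
site 1, node HRU: HU={A,G} ∩ R={A} → {A} (+0)
site 1, node BDHRU: BD={A} ∩ HRU={A} → {A} (+0)
site 2, node BD: B={A} ∪ D={T} → {A,T} (+1)
site 2, node HU: H={T} ∪ U={G} → {G,T} (+1)
site 2, node HRU: HU={G,T} ∪ R={C} → {C,G,T} (+1)
site 2, node BDHRU: BD={A,T} ∩ HRU={C,G,T} → {T} (+0)
site 3, node BD: B={T} ∪ D={C} → {C,T} (+1)
site 3, node HU: H={A} ∪ U={T} → {A,T} (+1)
site 3, node HRU: HU={A,T} ∩ R={A} → {A} (+0)
site 3, node BDHRU: BD={C,T} ∪ HRU={A} → {A,C,T} (+1)
per-site changes: [3, 1, 3, 3]; total = 10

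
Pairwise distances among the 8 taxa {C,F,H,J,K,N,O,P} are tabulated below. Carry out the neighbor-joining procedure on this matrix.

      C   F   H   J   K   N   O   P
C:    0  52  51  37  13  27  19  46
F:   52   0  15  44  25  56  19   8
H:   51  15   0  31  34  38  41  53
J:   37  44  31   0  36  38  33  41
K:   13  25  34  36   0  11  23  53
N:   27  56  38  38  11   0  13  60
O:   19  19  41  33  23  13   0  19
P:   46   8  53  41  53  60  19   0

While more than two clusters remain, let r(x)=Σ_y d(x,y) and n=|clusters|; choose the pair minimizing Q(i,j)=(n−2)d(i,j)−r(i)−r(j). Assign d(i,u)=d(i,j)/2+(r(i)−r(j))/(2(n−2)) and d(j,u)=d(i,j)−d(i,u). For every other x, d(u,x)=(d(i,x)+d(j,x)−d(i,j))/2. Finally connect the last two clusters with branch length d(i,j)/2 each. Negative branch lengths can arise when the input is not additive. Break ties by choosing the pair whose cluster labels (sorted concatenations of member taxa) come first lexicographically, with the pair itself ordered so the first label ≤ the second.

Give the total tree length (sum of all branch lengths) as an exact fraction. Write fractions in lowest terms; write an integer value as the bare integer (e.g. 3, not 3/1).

3211/32

1. join F+P (d=8, Q=-451) ⇒ FP; edges |F|=-13/12, |P|=109/12
  updated: d(C,FP)=45, d(FP,H)=30, d(FP,J)=77/2, d(FP,K)=35, d(FP,N)=54, d(FP,O)=15
2. join FP+H (d=30, Q=-585/2) ⇒ FHP; edges |FP|=57/4, |H|=63/4
  updated: d(C,FHP)=33, d(FHP,J)=79/4, d(FHP,K)=39/2, d(FHP,N)=31, d(FHP,O)=13
3. join FHP+J (d=79/4, Q=-201) ⇒ FHJP; edges |FHP|=63/16, |J|=253/16
  updated: d(C,FHJP)=201/8, d(FHJP,K)=143/8, d(FHJP,N)=197/8, d(FHJP,O)=105/8
4. join C+K (d=13, Q=-110) ⇒ CK; edges |C|=233/24, |K|=79/24
  updated: d(CK,FHJP)=15, d(CK,N)=25/2, d(CK,O)=29/2
5. join CK+N (d=25/2, Q=-537/8) ⇒ CKN; edges |CK|=135/32, |N|=265/32
  updated: d(CKN,FHJP)=217/16, d(CKN,O)=15/2
6. join CKN+FHJP (d=217/16, Q=-547/16) ⇒ CFHJKNP; edges |CKN|=127/32, |FHJP|=307/32
  updated: d(CFHJKNP,O)=113/32
7. join CFHJKNP+O (d=113/32) ⇒ CFHJKNOP; edges |CFHJKNP|=113/64, |O|=113/64
final tree: ((((C:233/24,K:79/24):135/32,N:265/32):127/32,(((F:-13/12,P:109/12):57/4,H:63/4):63/16,J:253/16):307/32):113/64,O:113/64)
total length: 3211/32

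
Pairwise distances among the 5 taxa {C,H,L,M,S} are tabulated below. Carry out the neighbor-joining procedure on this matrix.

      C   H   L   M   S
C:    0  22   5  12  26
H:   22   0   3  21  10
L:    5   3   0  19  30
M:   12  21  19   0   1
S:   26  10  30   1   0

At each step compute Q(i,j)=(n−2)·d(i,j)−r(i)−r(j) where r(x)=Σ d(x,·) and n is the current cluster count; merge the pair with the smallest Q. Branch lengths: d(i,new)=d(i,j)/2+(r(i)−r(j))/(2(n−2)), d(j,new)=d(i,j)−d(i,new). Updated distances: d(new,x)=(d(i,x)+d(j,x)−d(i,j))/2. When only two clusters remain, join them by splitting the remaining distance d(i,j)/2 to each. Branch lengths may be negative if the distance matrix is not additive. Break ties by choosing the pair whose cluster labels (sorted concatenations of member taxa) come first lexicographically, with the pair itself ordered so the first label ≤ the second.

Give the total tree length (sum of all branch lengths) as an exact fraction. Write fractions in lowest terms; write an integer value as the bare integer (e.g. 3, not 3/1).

1. join M+S (d=1, Q=-117) ⇒ MS; edges |M|=-11/6, |S|=17/6
  updated: d(C,MS)=37/2, d(H,MS)=15, d(L,MS)=24
2. join C+L (d=5, Q=-135/2) ⇒ CL; edges |C|=47/8, |L|=-7/8
  updated: d(CL,H)=10, d(CL,MS)=75/4
3. join CL+H (d=10, Q=-175/4) ⇒ CHL; edges |CL|=55/8, |H|=25/8
  updated: d(CHL,MS)=95/8
4. join CHL+MS (d=95/8) ⇒ CHLMS; edges |CHL|=95/16, |MS|=95/16
final tree: (((C:47/8,L:-7/8):55/8,H:25/8):95/16,(M:-11/6,S:17/6):95/16)
total length: 223/8

223/8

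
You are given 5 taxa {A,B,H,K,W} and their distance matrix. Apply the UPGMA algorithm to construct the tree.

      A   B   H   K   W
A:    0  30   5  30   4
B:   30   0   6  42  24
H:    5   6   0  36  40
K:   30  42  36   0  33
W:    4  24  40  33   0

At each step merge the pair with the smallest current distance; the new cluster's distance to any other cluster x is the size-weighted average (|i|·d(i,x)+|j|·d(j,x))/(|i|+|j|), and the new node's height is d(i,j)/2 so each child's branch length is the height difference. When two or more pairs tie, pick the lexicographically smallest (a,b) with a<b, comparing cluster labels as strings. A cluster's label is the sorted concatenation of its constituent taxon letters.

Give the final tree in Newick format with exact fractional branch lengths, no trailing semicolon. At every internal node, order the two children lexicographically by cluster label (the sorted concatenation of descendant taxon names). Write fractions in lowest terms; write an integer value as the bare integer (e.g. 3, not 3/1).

step 1: merge (A,W) at d=4; branch lengths A→2, W→2; new cluster AW
  updated: d(AW,B)=27, d(AW,H)=45/2, d(AW,K)=63/2
step 2: merge (B,H) at d=6; branch lengths B→3, H→3; new cluster BH
  updated: d(AW,BH)=99/4, d(BH,K)=39
step 3: merge (AW,BH) at d=99/4; branch lengths AW→83/8, BH→75/8; new cluster ABHW
  updated: d(ABHW,K)=141/4
step 4: merge (ABHW,K) at d=141/4; branch lengths ABHW→21/4, K→141/8; new cluster ABHKW
final tree: (((A:2,W:2):83/8,(B:3,H:3):75/8):21/4,K:141/8)
total length: 421/8

(((A:2,W:2):83/8,(B:3,H:3):75/8):21/4,K:141/8)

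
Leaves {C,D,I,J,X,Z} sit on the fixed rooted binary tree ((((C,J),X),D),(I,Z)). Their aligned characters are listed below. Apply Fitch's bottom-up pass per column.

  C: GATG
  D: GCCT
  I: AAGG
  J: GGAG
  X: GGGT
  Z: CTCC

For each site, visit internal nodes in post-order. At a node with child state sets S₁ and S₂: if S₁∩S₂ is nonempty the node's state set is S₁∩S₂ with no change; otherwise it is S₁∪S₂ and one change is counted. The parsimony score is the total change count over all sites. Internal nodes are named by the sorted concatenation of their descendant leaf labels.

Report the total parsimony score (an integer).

13

CJ@0: {G} ∩ {G} = {G} (intersection, +0)
CJX@0: {G} ∩ {G} = {G} (intersection, +0)
CDJX@0: {G} ∩ {G} = {G} (intersection, +0)
IZ@0: {A} ∪ {C} = {A,C} (union, +1)
CDIJXZ@0: {G} ∪ {A,C} = {A,C,G} (union, +1)
CJ@1: {A} ∪ {G} = {A,G} (union, +1)
CJX@1: {A,G} ∩ {G} = {G} (intersection, +0)
CDJX@1: {G} ∪ {C} = {C,G} (union, +1)
IZ@1: {A} ∪ {T} = {A,T} (union, +1)
CDIJXZ@1: {C,G} ∪ {A,T} = {A,C,G,T} (union, +1)
CJ@2: {T} ∪ {A} = {A,T} (union, +1)
CJX@2: {A,T} ∪ {G} = {A,G,T} (union, +1)
CDJX@2: {A,G,T} ∪ {C} = {A,C,G,T} (union, +1)
IZ@2: {G} ∪ {C} = {C,G} (union, +1)
CDIJXZ@2: {A,C,G,T} ∩ {C,G} = {C,G} (intersection, +0)
CJ@3: {G} ∩ {G} = {G} (intersection, +0)
CJX@3: {G} ∪ {T} = {G,T} (union, +1)
CDJX@3: {G,T} ∩ {T} = {T} (intersection, +0)
IZ@3: {G} ∪ {C} = {C,G} (union, +1)
CDIJXZ@3: {T} ∪ {C,G} = {C,G,T} (union, +1)
per-site changes: [2, 4, 4, 3]; total = 13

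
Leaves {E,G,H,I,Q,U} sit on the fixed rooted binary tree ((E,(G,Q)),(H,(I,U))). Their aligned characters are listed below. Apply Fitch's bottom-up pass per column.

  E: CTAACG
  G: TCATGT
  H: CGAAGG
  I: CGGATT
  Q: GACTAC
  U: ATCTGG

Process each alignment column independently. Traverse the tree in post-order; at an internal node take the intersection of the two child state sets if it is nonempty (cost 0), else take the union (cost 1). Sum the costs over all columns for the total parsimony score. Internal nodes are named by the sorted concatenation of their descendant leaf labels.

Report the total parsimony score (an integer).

18

GQ@0: {T} ∪ {G} = {G,T} (union, +1)
EGQ@0: {C} ∪ {G,T} = {C,G,T} (union, +1)
IU@0: {C} ∪ {A} = {A,C} (union, +1)
HIU@0: {C} ∩ {A,C} = {C} (intersection, +0)
EGHIQU@0: {C,G,T} ∩ {C} = {C} (intersection, +0)
GQ@1: {C} ∪ {A} = {A,C} (union, +1)
EGQ@1: {T} ∪ {A,C} = {A,C,T} (union, +1)
IU@1: {G} ∪ {T} = {G,T} (union, +1)
HIU@1: {G} ∩ {G,T} = {G} (intersection, +0)
EGHIQU@1: {A,C,T} ∪ {G} = {A,C,G,T} (union, +1)
GQ@2: {A} ∪ {C} = {A,C} (union, +1)
EGQ@2: {A} ∩ {A,C} = {A} (intersection, +0)
IU@2: {G} ∪ {C} = {C,G} (union, +1)
HIU@2: {A} ∪ {C,G} = {A,C,G} (union, +1)
EGHIQU@2: {A} ∩ {A,C,G} = {A} (intersection, +0)
GQ@3: {T} ∩ {T} = {T} (intersection, +0)
EGQ@3: {A} ∪ {T} = {A,T} (union, +1)
IU@3: {A} ∪ {T} = {A,T} (union, +1)
HIU@3: {A} ∩ {A,T} = {A} (intersection, +0)
EGHIQU@3: {A,T} ∩ {A} = {A} (intersection, +0)
GQ@4: {G} ∪ {A} = {A,G} (union, +1)
EGQ@4: {C} ∪ {A,G} = {A,C,G} (union, +1)
IU@4: {T} ∪ {G} = {G,T} (union, +1)
HIU@4: {G} ∩ {G,T} = {G} (intersection, +0)
EGHIQU@4: {A,C,G} ∩ {G} = {G} (intersection, +0)
GQ@5: {T} ∪ {C} = {C,T} (union, +1)
EGQ@5: {G} ∪ {C,T} = {C,G,T} (union, +1)
IU@5: {T} ∪ {G} = {G,T} (union, +1)
HIU@5: {G} ∩ {G,T} = {G} (intersection, +0)
EGHIQU@5: {C,G,T} ∩ {G} = {G} (intersection, +0)
per-site changes: [3, 4, 3, 2, 3, 3]; total = 18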